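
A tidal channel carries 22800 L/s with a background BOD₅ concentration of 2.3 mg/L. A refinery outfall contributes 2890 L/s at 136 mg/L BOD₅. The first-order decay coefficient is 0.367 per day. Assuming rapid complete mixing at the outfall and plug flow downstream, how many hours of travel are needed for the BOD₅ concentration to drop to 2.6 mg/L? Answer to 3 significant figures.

124 h

Conservation of mass: C = (22800·2.300 + 2890·136.0) / 25690 = 445500/25690 = 17.34 mg/L.
17.34·exp(−k·t) = 2.6 → t = ln(17.34/2.6)/k = 446700 s = 124.1 h.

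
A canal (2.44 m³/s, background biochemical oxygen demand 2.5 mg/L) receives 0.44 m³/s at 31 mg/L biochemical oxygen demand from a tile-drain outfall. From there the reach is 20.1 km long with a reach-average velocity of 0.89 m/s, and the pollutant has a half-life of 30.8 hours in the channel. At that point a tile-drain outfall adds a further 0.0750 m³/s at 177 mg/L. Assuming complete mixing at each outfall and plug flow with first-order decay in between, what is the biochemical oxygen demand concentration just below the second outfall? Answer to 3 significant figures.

10.3 mg/L

Mixed concentration C = ΣQC/ΣQ = (2.440·2.500 + 0.4400·31.00) / 2.880 = 19.74/2.880 = 6.854 mg/L; combined flow 2.880 m³/s.
Travel time t = 20.1·1000 / 0.89 = 22580 s = 6.273 h.
Half-life 30.8 h → k = ln 2 / 30.8 = 0.02250 h⁻¹ = 0.5401 d⁻¹.
After decay, C = 6.854 × e^(−kt) = 6.854 × 0.8683 = 5.952 mg/L.
Second outfall: C = (2.880·5.952 + 0.07500·177.0)/2.955 = 10.29 mg/L.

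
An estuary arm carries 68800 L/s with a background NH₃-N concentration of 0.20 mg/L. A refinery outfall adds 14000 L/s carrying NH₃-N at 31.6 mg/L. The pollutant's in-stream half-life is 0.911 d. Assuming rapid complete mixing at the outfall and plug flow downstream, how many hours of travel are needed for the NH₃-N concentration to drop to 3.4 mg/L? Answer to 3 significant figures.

Flow-weighted average: C = (68800·0.2000 + 14000·31.60) / 82800 = 456200/82800 = 5.509 mg/L.
Half-life 0.911 d → k = ln 2 / 0.911 = 0.7609 d⁻¹.
5.509·exp(−k·t) = 3.4 → t = ln(5.509/3.4)/k = 54810 s = 15.22 h.

15.2 h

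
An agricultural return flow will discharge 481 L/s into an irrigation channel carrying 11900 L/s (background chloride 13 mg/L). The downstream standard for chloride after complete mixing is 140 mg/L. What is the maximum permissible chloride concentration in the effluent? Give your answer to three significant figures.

3280 mg/L

At the limit, (Qr·Cr + Qe·Cₑ)/(Qr + Qe) = 140:
Cₑ = (12380·140 − 11900·13.00) / 481.0 = 3282 mg/L.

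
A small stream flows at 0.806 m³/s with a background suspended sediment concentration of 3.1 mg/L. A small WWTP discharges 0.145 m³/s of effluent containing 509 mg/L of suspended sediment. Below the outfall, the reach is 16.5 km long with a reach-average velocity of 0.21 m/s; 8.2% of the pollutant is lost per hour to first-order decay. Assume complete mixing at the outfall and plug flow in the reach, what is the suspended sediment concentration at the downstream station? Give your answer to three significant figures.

12.4 mg/L

Mass balance: C = (0.8060·3.100 + 0.1450·509.0) / 0.9510 = 76.30/0.9510 = 80.24 mg/L.
Travel time t = 16.5·1000 / 0.21 = 78570 s = 21.83 h.
8.2%/h lost → k = −ln(1 − 0.082) = 0.08556 h⁻¹.
Decay over the reach: 80.24·exp(−kt) = 80.24·0.1545 = 12.40 mg/L.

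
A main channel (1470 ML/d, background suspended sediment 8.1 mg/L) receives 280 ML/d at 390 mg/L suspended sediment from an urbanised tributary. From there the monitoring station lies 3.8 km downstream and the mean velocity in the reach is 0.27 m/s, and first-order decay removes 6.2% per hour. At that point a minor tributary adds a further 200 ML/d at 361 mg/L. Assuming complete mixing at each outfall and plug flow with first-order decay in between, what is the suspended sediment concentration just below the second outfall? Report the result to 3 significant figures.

85.4 mg/L

Mass balance: C = (1470·8.100 + 280.0·390.0) / 1750 = 121100/1750 = 69.20 mg/L; combined flow 1750 ML/d.
Travel time t = 3.8·1000 / 0.27 = 14070 s = 3.909 h.
6.2%/h lost → k = −ln(1 − 0.062) = 0.06401 h⁻¹.
First-order decay: C = 69.20·exp(−k·t) = 69.20·0.7786 = 53.88 mg/L.
Second outfall: C = (1750·53.88 + 200.0·361.0)/1950 = 85.38 mg/L.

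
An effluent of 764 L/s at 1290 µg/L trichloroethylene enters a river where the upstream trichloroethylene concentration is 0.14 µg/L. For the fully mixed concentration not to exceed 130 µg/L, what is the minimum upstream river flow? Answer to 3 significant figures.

6820 L/s

Set C_mix = 130: (Q·0.1400 + 764.0·1290) / (Q + 764.0) = 130
→ Q = 764.0·(1290 − 130)/(130 − 0.1400) = 6825 L/s.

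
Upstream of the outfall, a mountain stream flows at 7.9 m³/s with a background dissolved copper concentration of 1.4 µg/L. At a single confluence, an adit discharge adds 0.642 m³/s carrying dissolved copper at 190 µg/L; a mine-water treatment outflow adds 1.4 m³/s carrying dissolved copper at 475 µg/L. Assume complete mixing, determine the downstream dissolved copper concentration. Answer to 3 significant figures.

Conservation of mass: C = (7.900·1.400 + 0.6420·190.0 + 1.400·475.0) / 9.942 = 798.0/9.942 = 80.27 µg/L.

80.3 µg/L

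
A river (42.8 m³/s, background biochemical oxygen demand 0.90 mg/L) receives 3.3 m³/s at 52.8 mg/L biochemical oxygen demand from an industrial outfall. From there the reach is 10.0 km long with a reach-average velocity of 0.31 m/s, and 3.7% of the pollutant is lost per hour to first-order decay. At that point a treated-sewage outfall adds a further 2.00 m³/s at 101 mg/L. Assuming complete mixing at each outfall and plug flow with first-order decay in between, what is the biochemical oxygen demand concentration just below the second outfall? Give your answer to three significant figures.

7.35 mg/L

Flow-weighted average: C = (42.80·0.9000 + 3.300·52.80) / 46.10 = 212.8/46.10 = 4.615 mg/L; combined flow 46.10 m³/s.
Travel time t = 10.0·1000 / 0.31 = 32260 s = 8.961 h.
3.7%/h lost → k = −ln(1 − 0.037) = 0.03770 h⁻¹.
Applying C = C₀e^(−kt): 4.615 × 0.7133 = 3.292 mg/L.
Second outfall: C = (46.10·3.292 + 2.000·101.0)/48.10 = 7.355 mg/L.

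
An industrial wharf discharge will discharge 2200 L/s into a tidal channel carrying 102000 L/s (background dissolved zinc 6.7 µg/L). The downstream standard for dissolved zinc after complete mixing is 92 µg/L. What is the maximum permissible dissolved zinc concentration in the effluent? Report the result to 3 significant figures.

At the limit, (Qr·Cr + Qe·Cₑ)/(Qr + Qe) = 92:
Cₑ = (104200·92 − 102000·6.700) / 2200 = 4047 µg/L.

4050 µg/L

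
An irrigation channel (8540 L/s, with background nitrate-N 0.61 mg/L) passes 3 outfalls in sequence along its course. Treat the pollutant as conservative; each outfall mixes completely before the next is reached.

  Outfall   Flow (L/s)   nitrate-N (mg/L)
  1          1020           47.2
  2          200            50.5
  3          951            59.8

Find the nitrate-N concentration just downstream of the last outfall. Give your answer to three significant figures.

11.2 mg/L

Outfall 1: combined Q = 9560 L/s; C = (8540·0.6100 + 1020·47.20)/9560 = 5.581 mg/L.
Outfall 2: combined Q = 9760 L/s; C = (9560·5.581 + 200.0·50.50)/9760 = 6.501 mg/L.
Outfall 3: combined Q = 10710 L/s; C = (9760·6.501 + 951.0·59.80)/10710 = 11.23 mg/L.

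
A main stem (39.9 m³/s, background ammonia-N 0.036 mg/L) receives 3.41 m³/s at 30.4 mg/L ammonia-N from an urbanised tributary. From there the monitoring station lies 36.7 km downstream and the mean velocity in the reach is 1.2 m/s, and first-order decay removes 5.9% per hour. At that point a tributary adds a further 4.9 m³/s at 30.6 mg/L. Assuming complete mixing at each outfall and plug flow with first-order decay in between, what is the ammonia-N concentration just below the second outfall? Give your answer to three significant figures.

4.41 mg/L

Conservation of mass: C = (39.90·0.03600 + 3.410·30.40) / 43.31 = 105.1/43.31 = 2.427 mg/L; combined flow 43.31 m³/s.
Travel time t = 36.7·1000 / 1.2 = 30580 s = 8.495 h.
5.9%/h lost → k = −ln(1 − 0.059) = 0.06081 h⁻¹.
After decay, C = 2.427 × e^(−kt) = 2.427 × 0.5965 = 1.448 mg/L.
Second outfall: C = (43.31·1.448 + 4.900·30.60)/48.21 = 4.411 mg/L.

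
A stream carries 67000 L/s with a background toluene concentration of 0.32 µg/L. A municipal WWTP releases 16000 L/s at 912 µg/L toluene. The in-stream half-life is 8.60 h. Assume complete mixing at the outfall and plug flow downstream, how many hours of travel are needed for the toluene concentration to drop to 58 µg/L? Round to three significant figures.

13.8 h

Mixed concentration C = ΣQC/ΣQ = (67000·0.3200 + 16000·912.0) / 83000 = 14610000/83000 = 176.1 µg/L.
Half-life 8.60 h → k = ln 2 / 8.60 = 0.08060 h⁻¹ = 1.934 d⁻¹.
176.1·exp(−k·t) = 58 → t = ln(176.1/58)/k = 49600 s = 13.78 h.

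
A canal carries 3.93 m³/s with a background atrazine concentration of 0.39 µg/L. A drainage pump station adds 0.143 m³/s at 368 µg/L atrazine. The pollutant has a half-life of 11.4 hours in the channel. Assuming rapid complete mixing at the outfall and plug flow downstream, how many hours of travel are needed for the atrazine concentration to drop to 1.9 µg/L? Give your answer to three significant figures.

32.0 h

After mixing, C = (3.930·0.3900 + 0.1430·368.0) / 4.073 = 54.16/4.073 = 13.30 µg/L.
Half-life 11.4 h → k = ln 2 / 11.4 = 0.06080 h⁻¹ = 1.459 d⁻¹.
13.30·exp(−k·t) = 1.9 → t = ln(13.30/1.9)/k = 115200 s = 32.00 h.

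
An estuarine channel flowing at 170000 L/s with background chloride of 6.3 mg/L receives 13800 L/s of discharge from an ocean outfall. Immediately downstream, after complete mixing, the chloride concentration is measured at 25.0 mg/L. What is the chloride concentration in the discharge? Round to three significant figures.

Mass balance: 170000·6.300 + 13800·Cₑ = 183800·25.00
→ Cₑ = (183800·25.00 − 170000·6.300) / 13800 = 255.4 mg/L.

255 mg/L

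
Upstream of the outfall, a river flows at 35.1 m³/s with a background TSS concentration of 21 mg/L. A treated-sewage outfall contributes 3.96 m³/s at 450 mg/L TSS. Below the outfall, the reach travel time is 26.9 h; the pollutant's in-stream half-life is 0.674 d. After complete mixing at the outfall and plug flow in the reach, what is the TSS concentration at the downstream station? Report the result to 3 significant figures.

After mixing, C = (35.10·21.00 + 3.960·450.0) / 39.06 = 2519/39.06 = 64.49 mg/L.
Half-life 0.674 d → k = ln 2 / 0.674 = 1.028 d⁻¹.
First-order decay: C = 64.49·exp(−k·t) = 64.49·0.3158 = 20.37 mg/L.

20.4 mg/L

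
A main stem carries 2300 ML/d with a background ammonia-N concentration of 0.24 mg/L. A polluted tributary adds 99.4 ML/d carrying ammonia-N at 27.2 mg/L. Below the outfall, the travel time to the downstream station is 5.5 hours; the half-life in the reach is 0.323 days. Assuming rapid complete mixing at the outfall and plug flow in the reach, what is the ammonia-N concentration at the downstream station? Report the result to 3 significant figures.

Conservation of mass: C = (2300·0.2400 + 99.40·27.20) / 2399 = 3256/2399 = 1.357 mg/L.
Half-life 0.323 d → k = ln 2 / 0.323 = 2.146 d⁻¹.
Decay over the reach: 1.357·exp(−kt) = 1.357·0.6115 = 0.8298 mg/L.

0.830 mg/L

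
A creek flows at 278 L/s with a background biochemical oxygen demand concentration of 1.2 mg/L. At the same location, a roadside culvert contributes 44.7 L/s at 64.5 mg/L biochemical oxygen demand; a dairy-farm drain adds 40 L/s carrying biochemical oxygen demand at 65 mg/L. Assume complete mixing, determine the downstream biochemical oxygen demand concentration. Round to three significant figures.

16.0 mg/L

Mass balance: C = (278.0·1.200 + 44.70·64.50 + 40.00·65.00) / 362.7 = 5817/362.7 = 16.04 mg/L.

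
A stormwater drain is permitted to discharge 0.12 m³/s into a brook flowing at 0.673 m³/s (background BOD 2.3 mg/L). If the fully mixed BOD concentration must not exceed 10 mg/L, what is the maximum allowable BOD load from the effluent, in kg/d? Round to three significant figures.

551 kg/d

Mass balance at the limit: 0.6730·2.300 + 0.1200·Cₑ = 0.7930·10 → Cₑ = 53.18 mg/L.
Load = 0.1200 m³/s × 53.18 g/m³ × 86 400 s/d = 551.4 kg/d.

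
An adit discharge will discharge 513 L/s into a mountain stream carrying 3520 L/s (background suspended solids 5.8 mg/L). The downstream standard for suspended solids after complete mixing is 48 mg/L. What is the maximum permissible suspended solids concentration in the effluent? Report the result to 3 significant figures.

At the limit, (Qr·Cr + Qe·Cₑ)/(Qr + Qe) = 48:
Cₑ = (4033·48 − 3520·5.800) / 513.0 = 337.6 mg/L.

338 mg/L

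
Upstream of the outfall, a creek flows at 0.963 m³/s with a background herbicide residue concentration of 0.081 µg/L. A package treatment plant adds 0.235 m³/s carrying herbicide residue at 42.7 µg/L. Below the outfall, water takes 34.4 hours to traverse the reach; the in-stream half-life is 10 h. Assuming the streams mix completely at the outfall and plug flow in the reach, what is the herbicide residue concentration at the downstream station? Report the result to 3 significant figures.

0.778 µg/L

Conservation of mass: C = (0.9630·0.08100 + 0.2350·42.70) / 1.198 = 10.11/1.198 = 8.441 µg/L.
Half-life 10 h → k = ln 2 / 10 = 0.06931 h⁻¹ = 1.664 d⁻¹.
First-order decay: C = 8.441·exp(−k·t) = 8.441·0.09214 = 0.7778 µg/L.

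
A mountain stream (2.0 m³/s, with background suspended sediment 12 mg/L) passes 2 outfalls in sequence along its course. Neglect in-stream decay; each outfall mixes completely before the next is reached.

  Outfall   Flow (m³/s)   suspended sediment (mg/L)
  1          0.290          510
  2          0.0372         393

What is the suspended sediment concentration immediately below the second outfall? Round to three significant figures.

Outfall 1: combined Q = 2.290 m³/s; C = (2.000·12.00 + 0.2900·510.0)/2.290 = 75.07 mg/L.
Outfall 2: combined Q = 2.327 m³/s; C = (2.290·75.07 + 0.03720·393.0)/2.327 = 80.15 mg/L.

80.1 mg/L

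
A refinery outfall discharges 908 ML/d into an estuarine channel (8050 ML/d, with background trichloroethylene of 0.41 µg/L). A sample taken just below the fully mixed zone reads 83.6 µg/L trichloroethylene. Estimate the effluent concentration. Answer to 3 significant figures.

Mass balance: 8050·0.4100 + 908.0·Cₑ = 8958·83.60
→ Cₑ = (8958·83.60 − 8050·0.4100) / 908.0 = 821.1 µg/L.

821 µg/L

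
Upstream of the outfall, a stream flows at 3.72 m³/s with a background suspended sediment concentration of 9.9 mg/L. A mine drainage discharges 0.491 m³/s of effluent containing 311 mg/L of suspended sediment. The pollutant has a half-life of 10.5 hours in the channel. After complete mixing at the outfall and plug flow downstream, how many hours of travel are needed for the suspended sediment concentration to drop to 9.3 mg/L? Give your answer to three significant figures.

Flow-weighted average: C = (3.720·9.900 + 0.4910·311.0) / 4.211 = 189.5/4.211 = 45.01 mg/L.
Half-life 10.5 h → k = ln 2 / 10.5 = 0.06601 h⁻¹ = 1.584 d⁻¹.
45.01·exp(−k·t) = 9.3 → t = ln(45.01/9.3)/k = 85990 s = 23.89 h.

23.9 h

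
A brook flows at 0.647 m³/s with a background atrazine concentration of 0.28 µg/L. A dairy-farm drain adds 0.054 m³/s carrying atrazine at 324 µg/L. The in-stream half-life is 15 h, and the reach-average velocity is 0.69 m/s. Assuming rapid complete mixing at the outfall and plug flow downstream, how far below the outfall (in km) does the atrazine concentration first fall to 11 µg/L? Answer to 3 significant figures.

Mixed concentration C = ΣQC/ΣQ = (0.6470·0.2800 + 0.05400·324.0) / 0.7010 = 17.68/0.7010 = 25.22 µg/L.
Half-life 15 h → k = ln 2 / 15 = 0.04621 h⁻¹ = 1.109 d⁻¹.
Set 25.22·exp(−k·t) = 11 → t = ln(25.22/11)/k = 64630 s = 17.95 h.
Distance = v·t = 0.69·64630 = 44600 m = 44.60 km.

44.6 km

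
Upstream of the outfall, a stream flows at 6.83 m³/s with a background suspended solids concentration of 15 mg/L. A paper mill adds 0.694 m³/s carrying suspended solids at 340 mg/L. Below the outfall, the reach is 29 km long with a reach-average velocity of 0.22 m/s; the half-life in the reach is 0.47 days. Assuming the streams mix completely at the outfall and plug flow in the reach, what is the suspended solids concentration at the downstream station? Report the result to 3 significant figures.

4.74 mg/L

Mass balance: C = (6.830·15.00 + 0.6940·340.0) / 7.524 = 338.4/7.524 = 44.98 mg/L.
Travel time t = 29·1000 / 0.22 = 131800 s = 36.62 h.
Half-life 0.47 d → k = ln 2 / 0.47 = 1.475 d⁻¹.
First-order decay: C = 44.98·exp(−k·t) = 44.98·0.1054 = 4.740 mg/L.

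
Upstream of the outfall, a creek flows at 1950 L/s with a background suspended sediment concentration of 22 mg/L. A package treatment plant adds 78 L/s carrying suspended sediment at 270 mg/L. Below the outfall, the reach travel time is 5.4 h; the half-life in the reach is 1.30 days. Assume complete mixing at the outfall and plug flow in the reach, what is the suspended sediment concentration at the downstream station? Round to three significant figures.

Mixed concentration C = ΣQC/ΣQ = (1950·22.00 + 78.00·270.0) / 2028 = 63960/2028 = 31.54 mg/L.
Half-life 1.30 d → k = ln 2 / 1.30 = 0.5332 d⁻¹.
First-order decay: C = 31.54·exp(−k·t) = 31.54·0.8869 = 27.97 mg/L.

28.0 mg/L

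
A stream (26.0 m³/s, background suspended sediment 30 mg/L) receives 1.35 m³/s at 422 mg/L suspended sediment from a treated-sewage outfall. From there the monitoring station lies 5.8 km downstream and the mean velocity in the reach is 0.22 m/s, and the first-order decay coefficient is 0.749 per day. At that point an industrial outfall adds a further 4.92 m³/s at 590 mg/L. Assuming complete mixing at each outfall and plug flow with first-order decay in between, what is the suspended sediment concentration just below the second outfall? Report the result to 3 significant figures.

123 mg/L

Conservation of mass: C = (26.00·30.00 + 1.350·422.0) / 27.35 = 1350/27.35 = 49.35 mg/L; combined flow 27.35 m³/s.
Travel time t = 5.8·1000 / 0.22 = 26360 s = 7.323 h.
Applying C = C₀e^(−kt): 49.35 × 0.7957 = 39.27 mg/L.
At the second outfall, C = (27.35·39.27 + 4.920·590.0) / (27.35 + 4.920) = 123.2 mg/L.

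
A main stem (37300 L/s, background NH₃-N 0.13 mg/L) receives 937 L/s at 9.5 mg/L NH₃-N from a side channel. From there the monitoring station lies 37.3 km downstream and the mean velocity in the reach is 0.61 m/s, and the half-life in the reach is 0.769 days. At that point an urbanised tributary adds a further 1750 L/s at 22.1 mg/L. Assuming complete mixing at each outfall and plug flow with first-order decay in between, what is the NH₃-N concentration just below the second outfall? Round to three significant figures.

1.15 mg/L

After mixing, C = (37300·0.1300 + 937.0·9.500) / 38240 = 13750/38240 = 0.3596 mg/L; combined flow 38240 L/s.
Travel time t = 37.3·1000 / 0.61 = 61150 s = 16.99 h.
Half-life 0.769 d → k = ln 2 / 0.769 = 0.9014 d⁻¹.
Applying C = C₀e^(−kt): 0.3596 × 0.5284 = 0.1900 mg/L.
Second outfall: C = (38240·0.1900 + 1750·22.10)/39990 = 1.149 mg/L.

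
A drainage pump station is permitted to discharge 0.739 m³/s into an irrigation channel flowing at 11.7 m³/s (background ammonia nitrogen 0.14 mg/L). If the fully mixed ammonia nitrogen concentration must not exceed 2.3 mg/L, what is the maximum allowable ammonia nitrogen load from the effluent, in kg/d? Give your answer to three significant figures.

Mass balance at the limit: 11.70·0.1400 + 0.7390·Cₑ = 12.44·2.3 → Cₑ = 36.50 mg/L.
Load = 0.7390 m³/s × 36.50 g/m³ × 86 400 s/d = 2330 kg/d.

2330 kg/d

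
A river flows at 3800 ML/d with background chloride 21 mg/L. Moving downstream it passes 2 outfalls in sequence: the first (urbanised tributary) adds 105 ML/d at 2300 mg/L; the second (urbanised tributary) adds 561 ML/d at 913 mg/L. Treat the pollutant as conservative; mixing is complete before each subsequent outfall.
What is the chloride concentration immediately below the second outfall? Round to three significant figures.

Outfall 1: combined Q = 3905 ML/d; C = (3800·21.00 + 105.0·2300)/3905 = 82.28 mg/L.
Outfall 2: combined Q = 4466 ML/d; C = (3905·82.28 + 561.0·913.0)/4466 = 186.6 mg/L.

187 mg/L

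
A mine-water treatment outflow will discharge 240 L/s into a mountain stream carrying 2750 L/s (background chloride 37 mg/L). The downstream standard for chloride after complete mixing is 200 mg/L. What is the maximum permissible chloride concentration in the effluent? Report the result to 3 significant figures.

2070 mg/L

At the limit, (Qr·Cr + Qe·Cₑ)/(Qr + Qe) = 200:
Cₑ = (2990·200 − 2750·37.00) / 240.0 = 2068 mg/L.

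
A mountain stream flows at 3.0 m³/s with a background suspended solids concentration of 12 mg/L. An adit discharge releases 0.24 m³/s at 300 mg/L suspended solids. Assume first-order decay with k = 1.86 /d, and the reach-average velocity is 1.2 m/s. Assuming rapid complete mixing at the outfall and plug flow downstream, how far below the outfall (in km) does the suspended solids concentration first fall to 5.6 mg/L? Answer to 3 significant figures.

99.4 km

Mass balance: C = (3.000·12.00 + 0.2400·300.0) / 3.240 = 108.0/3.240 = 33.33 mg/L.
Set 33.33·exp(−k·t) = 5.6 → t = ln(33.33/5.6)/k = 82860 s = 23.02 h.
Distance = v·t = 1.2·82860 = 99430 m = 99.43 km.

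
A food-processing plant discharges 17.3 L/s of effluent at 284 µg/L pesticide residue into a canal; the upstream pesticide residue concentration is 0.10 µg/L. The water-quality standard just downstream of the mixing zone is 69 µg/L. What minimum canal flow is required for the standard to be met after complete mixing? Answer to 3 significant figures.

54.0 L/s

Set C_mix = 69: (Q·0.1000 + 17.30·284.0) / (Q + 17.30) = 69
→ Q = 17.30·(284.0 − 69)/(69 − 0.1000) = 53.98 L/s.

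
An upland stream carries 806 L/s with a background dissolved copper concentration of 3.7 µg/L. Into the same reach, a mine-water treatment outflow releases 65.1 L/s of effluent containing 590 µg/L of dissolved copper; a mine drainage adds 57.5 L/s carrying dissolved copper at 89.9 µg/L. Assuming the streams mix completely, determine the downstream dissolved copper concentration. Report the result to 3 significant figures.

50.1 µg/L

Conservation of mass: C = (806.0·3.700 + 65.10·590.0 + 57.50·89.90) / 928.6 = 46560/928.6 = 50.14 µg/L.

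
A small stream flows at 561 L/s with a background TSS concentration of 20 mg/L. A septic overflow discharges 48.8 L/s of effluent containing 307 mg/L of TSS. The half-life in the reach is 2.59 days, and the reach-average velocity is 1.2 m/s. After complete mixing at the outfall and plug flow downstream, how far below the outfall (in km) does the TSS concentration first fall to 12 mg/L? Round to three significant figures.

494 km

Conservation of mass: C = (561.0·20.00 + 48.80·307.0) / 609.8 = 26200/609.8 = 42.97 mg/L.
Half-life 2.59 d → k = ln 2 / 2.59 = 0.2676 d⁻¹.
Set 42.97·exp(−k·t) = 12 → t = ln(42.97/12)/k = 411800 s = 114.4 h.
Distance = v·t = 1.2·411800 = 494200 m = 494.2 km.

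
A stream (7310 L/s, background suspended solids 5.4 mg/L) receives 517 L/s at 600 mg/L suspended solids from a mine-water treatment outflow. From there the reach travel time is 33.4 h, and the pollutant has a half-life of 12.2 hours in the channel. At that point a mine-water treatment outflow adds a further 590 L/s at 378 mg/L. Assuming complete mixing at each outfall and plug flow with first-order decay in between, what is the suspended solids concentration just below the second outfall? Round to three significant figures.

32.7 mg/L

Conservation of mass: C = (7310·5.400 + 517.0·600.0) / 7827 = 349700/7827 = 44.68 mg/L; combined flow 7827 L/s.
Half-life 12.2 h → k = ln 2 / 12.2 = 0.05682 h⁻¹ = 1.364 d⁻¹.
Decay over the reach: 44.68·exp(−kt) = 44.68·0.1499 = 6.698 mg/L.
Second outfall: C = (7827·6.698 + 590.0·378.0)/8417 = 32.72 mg/L.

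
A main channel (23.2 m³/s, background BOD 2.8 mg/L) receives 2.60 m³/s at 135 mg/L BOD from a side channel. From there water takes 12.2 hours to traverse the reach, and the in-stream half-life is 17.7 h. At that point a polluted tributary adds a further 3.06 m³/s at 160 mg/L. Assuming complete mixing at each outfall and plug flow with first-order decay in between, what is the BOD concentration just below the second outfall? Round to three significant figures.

Mixed concentration C = ΣQC/ΣQ = (23.20·2.800 + 2.600·135.0) / 25.80 = 416.0/25.80 = 16.12 mg/L; combined flow 25.80 m³/s.
Half-life 17.7 h → k = ln 2 / 17.7 = 0.03916 h⁻¹ = 0.9399 d⁻¹.
Decay over the reach: 16.12·exp(−kt) = 16.12·0.6202 = 9.999 mg/L.
At the second outfall, C = (25.80·9.999 + 3.060·160.0) / (25.80 + 3.060) = 25.90 mg/L.

25.9 mg/L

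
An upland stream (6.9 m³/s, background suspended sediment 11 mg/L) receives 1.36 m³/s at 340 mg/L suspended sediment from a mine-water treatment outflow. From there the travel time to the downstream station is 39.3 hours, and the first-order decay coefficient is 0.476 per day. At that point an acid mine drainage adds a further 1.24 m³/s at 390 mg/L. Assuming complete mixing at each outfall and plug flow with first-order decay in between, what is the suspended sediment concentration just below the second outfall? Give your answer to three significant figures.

76.9 mg/L

Mixed concentration C = ΣQC/ΣQ = (6.900·11.00 + 1.360·340.0) / 8.260 = 538.3/8.260 = 65.17 mg/L; combined flow 8.260 m³/s.
After decay, C = 65.17 × e^(−kt) = 65.17 × 0.4587 = 29.89 mg/L.
At the second outfall, C = (8.260·29.89 + 1.240·390.0) / (8.260 + 1.240) = 76.89 mg/L.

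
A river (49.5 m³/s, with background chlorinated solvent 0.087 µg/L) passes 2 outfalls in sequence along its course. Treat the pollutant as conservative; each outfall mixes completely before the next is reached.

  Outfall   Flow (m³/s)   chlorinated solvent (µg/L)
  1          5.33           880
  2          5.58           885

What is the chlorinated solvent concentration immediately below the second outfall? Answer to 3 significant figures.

Below outfall 1: Q → 54.83 m³/s, C = (49.50·0.08700 + 5.330·880.0)/54.83 = 85.62 µg/L.
Below outfall 2: Q → 60.41 m³/s, C = (54.83·85.62 + 5.580·885.0)/60.41 = 159.5 µg/L.

159 µg/L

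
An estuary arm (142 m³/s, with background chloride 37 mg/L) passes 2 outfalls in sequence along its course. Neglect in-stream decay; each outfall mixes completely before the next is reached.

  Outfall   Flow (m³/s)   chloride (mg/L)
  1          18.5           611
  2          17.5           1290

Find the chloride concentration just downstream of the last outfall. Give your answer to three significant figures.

Outfall 1: combined Q = 160.5 m³/s; C = (142.0·37.00 + 18.50·611.0)/160.5 = 103.2 mg/L.
Outfall 2: combined Q = 178.0 m³/s; C = (160.5·103.2 + 17.50·1290)/178.0 = 219.8 mg/L.

220 mg/L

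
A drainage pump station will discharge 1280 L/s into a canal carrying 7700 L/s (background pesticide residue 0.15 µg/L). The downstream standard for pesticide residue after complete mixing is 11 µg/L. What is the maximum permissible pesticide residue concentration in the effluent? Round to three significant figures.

At the limit, (Qr·Cr + Qe·Cₑ)/(Qr + Qe) = 11:
Cₑ = (8980·11 − 7700·0.1500) / 1280 = 76.27 µg/L.

76.3 µg/L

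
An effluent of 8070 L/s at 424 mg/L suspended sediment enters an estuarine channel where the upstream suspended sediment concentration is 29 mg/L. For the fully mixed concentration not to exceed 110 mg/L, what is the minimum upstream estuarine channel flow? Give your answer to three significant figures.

Set C_mix = 110: (Q·29.00 + 8070·424.0) / (Q + 8070) = 110
→ Q = 8070·(424.0 − 110)/(110 − 29.00) = 31280 L/s.

31300 L/s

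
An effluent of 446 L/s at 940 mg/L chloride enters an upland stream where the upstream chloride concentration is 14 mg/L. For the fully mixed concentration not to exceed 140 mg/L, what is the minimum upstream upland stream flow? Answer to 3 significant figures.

2830 L/s

Set C_mix = 140: (Q·14.00 + 446.0·940.0) / (Q + 446.0) = 140
→ Q = 446.0·(940.0 − 140)/(140 − 14.00) = 2832 L/s.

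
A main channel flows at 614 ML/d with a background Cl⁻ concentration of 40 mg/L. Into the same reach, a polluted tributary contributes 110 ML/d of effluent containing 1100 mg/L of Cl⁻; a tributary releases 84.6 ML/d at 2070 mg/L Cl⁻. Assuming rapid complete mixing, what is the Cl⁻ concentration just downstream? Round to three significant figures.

Flow-weighted average: C = (614.0·40.00 + 110.0·1100 + 84.60·2070) / 808.6 = 320700/808.6 = 396.6 mg/L.

397 mg/L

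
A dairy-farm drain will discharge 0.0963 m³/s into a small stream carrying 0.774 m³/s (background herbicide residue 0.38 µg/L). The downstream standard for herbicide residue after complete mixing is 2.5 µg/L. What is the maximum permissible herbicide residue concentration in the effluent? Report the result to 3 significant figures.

19.5 µg/L

At the limit, (Qr·Cr + Qe·Cₑ)/(Qr + Qe) = 2.5:
Cₑ = (0.8703·2.5 − 0.7740·0.3800) / 0.09630 = 19.54 µg/L.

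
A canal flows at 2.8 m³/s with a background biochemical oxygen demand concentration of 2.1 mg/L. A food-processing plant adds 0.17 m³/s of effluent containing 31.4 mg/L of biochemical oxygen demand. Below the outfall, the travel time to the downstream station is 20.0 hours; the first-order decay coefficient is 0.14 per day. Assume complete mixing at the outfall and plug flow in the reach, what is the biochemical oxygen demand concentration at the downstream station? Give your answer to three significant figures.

3.36 mg/L

Mixed concentration C = ΣQC/ΣQ = (2.800·2.100 + 0.1700·31.40) / 2.970 = 11.22/2.970 = 3.777 mg/L.
Applying C = C₀e^(−kt): 3.777 × 0.8899 = 3.361 mg/L.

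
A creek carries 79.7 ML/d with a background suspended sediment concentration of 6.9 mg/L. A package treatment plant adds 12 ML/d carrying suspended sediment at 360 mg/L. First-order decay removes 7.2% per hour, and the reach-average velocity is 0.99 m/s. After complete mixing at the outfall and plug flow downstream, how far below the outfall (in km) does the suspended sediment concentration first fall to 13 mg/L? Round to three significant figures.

67.1 km

Flow-weighted average: C = (79.70·6.900 + 12.00·360.0) / 91.70 = 4870/91.70 = 53.11 mg/L.
7.2%/h lost → k = −ln(1 − 0.072) = 0.07472 h⁻¹.
Set 53.11·exp(−k·t) = 13 → t = ln(53.11/13)/k = 67800 s = 18.83 h.
Distance = v·t = 0.99·67800 = 67130 m = 67.13 km.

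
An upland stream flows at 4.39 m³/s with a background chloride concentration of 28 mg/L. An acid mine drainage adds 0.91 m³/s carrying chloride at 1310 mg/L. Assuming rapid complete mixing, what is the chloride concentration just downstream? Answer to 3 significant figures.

248 mg/L

Mixed concentration C = ΣQC/ΣQ = (4.390·28.00 + 0.9100·1310) / 5.300 = 1315/5.300 = 248.1 mg/L.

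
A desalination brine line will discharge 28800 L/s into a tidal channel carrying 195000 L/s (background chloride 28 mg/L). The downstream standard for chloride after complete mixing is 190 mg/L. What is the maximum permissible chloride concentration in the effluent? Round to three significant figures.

1290 mg/L

At the limit, (Qr·Cr + Qe·Cₑ)/(Qr + Qe) = 190:
Cₑ = (223800·190 − 195000·28.00) / 28800 = 1287 mg/L.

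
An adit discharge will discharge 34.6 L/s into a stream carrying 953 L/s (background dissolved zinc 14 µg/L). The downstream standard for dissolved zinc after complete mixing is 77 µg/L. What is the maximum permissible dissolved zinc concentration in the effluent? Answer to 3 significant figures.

At the limit, (Qr·Cr + Qe·Cₑ)/(Qr + Qe) = 77:
Cₑ = (987.6·77 − 953.0·14.00) / 34.60 = 1812 µg/L.

1810 µg/L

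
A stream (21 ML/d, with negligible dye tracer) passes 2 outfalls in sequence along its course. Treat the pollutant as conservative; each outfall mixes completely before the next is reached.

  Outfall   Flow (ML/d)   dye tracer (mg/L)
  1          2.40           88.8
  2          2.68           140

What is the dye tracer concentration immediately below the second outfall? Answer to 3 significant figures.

22.6 mg/L

After outfall 1: Q = 21.00 + 2.400 = 23.40 ML/d; C = (21.00·0 + 2.400·88.80)/23.40 = 9.108 mg/L.
After outfall 2: Q = 23.40 + 2.680 = 26.08 ML/d; C = (23.40·9.108 + 2.680·140.0)/26.08 = 22.56 mg/L.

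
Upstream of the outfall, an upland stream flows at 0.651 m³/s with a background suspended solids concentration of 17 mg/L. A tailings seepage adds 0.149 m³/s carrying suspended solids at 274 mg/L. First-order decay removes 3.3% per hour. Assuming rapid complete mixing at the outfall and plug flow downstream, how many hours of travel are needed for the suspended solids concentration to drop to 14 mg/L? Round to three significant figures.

Mixed concentration C = ΣQC/ΣQ = (0.6510·17.00 + 0.1490·274.0) / 0.8000 = 51.89/0.8000 = 64.87 mg/L.
3.3%/h lost → k = −ln(1 − 0.033) = 0.03356 h⁻¹.
64.87·exp(−k·t) = 14 → t = ln(64.87/14)/k = 164500 s = 45.69 h.

45.7 h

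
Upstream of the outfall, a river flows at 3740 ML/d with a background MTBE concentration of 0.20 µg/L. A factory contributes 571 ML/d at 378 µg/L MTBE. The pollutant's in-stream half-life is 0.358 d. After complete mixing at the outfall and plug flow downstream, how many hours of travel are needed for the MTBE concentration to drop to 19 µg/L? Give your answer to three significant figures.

12.1 h

After mixing, C = (3740·0.2000 + 571.0·378.0) / 4311 = 216600/4311 = 50.24 µg/L.
Half-life 0.358 d → k = ln 2 / 0.358 = 1.936 d⁻¹.
50.24·exp(−k·t) = 19 → t = ln(50.24/19)/k = 43390 s = 12.05 h.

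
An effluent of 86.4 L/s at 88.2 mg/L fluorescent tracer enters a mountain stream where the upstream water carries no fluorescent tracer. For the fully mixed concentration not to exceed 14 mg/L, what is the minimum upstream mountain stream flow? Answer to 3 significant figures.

458 L/s

Set C_mix = 14: (Q·0 + 86.40·88.20) / (Q + 86.40) = 14
→ Q = 86.40·(88.20 − 14)/(14 − 0) = 457.9 L/s.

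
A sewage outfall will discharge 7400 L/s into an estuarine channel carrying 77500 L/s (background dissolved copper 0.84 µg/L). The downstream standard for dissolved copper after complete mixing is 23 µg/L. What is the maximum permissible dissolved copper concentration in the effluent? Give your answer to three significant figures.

At the limit, (Qr·Cr + Qe·Cₑ)/(Qr + Qe) = 23:
Cₑ = (84900·23 − 77500·0.8400) / 7400 = 255.1 µg/L.

255 µg/L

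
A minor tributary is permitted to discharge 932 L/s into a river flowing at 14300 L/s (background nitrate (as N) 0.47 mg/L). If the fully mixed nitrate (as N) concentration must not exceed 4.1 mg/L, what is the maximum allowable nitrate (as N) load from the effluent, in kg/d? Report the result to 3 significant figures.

4820 kg/d

Mass balance at the limit: 14300·0.4700 + 932.0·Cₑ = 15230·4.1 → Cₑ = 59.80 mg/L.
932.0 L/s = 0.9320 m³/s. Load = 0.9320 m³/s × 59.80 g/m³ × 86 400 s/d = 4815 kg/d.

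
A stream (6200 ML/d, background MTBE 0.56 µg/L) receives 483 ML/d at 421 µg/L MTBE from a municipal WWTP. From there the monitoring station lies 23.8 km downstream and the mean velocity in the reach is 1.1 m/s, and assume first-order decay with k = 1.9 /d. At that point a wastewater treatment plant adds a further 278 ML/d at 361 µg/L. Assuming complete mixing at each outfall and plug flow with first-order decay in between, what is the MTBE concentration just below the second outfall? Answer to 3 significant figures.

32.9 µg/L

Mass balance: C = (6200·0.5600 + 483.0·421.0) / 6683 = 206800/6683 = 30.95 µg/L; combined flow 6683 ML/d.
Travel time t = 23.8·1000 / 1.1 = 21640 s = 6.010 h.
Applying C = C₀e^(−kt): 30.95 × 0.6214 = 19.23 µg/L.
Second outfall: C = (6683·19.23 + 278.0·361.0)/6961 = 32.88 µg/L.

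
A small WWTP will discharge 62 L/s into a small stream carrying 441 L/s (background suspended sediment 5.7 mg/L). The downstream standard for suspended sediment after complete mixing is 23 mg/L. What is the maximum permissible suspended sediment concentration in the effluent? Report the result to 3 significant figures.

146 mg/L

At the limit, (Qr·Cr + Qe·Cₑ)/(Qr + Qe) = 23:
Cₑ = (503.0·23 − 441.0·5.700) / 62.00 = 146.1 mg/L.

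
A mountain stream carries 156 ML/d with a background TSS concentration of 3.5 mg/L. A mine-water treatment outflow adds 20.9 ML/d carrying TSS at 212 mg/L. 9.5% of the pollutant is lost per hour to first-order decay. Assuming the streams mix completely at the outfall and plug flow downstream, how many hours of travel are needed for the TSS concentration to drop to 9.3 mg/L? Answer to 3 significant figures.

11.1 h

Mixed concentration C = ΣQC/ΣQ = (156.0·3.500 + 20.90·212.0) / 176.9 = 4977/176.9 = 28.13 mg/L.
9.5%/h lost → k = −ln(1 − 0.095) = 0.09982 h⁻¹.
28.13·exp(−k·t) = 9.3 → t = ln(28.13/9.3)/k = 39920 s = 11.09 h.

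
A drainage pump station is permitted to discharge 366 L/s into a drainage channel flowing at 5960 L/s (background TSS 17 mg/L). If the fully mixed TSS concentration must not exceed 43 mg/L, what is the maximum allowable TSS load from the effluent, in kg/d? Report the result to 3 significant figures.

14700 kg/d

Mass balance at the limit: 5960·17.00 + 366.0·Cₑ = 6326·43 → Cₑ = 466.4 mg/L.
366.0 L/s = 0.3660 m³/s. Load = 0.3660 m³/s × 466.4 g/m³ × 86 400 s/d = 14750 kg/d.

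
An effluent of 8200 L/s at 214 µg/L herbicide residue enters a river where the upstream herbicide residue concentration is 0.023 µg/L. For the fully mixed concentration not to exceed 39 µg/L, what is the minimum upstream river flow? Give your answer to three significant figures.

Set C_mix = 39: (Q·0.02300 + 8200·214.0) / (Q + 8200) = 39
→ Q = 8200·(214.0 − 39)/(39 − 0.02300) = 36820 L/s.

36800 L/s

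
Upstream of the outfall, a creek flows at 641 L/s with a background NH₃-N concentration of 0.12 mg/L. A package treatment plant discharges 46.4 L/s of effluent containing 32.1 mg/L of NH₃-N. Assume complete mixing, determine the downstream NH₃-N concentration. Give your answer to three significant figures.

Mass balance: C = (641.0·0.1200 + 46.40·32.10) / 687.4 = 1566/687.4 = 2.279 mg/L.

2.28 mg/L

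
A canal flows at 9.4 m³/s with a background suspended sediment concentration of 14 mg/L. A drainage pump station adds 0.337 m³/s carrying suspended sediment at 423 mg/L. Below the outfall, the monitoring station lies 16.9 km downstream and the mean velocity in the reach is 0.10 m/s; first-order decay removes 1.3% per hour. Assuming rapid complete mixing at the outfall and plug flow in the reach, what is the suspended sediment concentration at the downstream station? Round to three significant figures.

15.2 mg/L

Mixed concentration C = ΣQC/ΣQ = (9.400·14.00 + 0.3370·423.0) / 9.737 = 274.2/9.737 = 28.16 mg/L.
Travel time t = 16.9·1000 / 0.10 = 169000 s = 46.94 h.
1.3%/h lost → k = −ln(1 − 0.013) = 0.01309 h⁻¹.
After decay, C = 28.16 × e^(−kt) = 28.16 × 0.5410 = 15.23 mg/L.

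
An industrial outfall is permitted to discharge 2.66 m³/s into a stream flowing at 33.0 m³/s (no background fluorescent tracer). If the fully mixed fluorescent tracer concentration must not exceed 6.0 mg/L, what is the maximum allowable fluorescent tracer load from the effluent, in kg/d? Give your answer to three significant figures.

18500 kg/d

Mass balance at the limit: 33.00·0 + 2.660·Cₑ = 35.66·6.0 → Cₑ = 80.44 mg/L.
Load = 2.660 m³/s × 80.44 g/m³ × 86 400 s/d = 18490 kg/d.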